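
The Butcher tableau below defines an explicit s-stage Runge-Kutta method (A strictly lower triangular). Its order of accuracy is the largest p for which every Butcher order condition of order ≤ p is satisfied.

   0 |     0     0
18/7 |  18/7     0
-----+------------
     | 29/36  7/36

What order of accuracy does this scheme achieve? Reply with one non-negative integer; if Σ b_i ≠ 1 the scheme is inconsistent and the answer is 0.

b = (29/36, 7/36)
c = (0, 18/7)
Σ b_i: 29/36·1 + 7/36·1 = 1 ✓
b·c: 7/36·18/7 = 1/2 ✓; 2 stages ⇒ order 2.

2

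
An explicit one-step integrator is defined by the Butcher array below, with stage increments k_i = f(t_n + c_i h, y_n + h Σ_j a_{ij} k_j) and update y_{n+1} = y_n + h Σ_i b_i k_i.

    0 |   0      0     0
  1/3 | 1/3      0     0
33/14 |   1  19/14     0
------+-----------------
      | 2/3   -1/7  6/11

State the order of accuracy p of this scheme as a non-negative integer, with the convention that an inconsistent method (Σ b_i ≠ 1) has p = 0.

b = (2/3, -1/7, 6/11)
c = (0, 1/3, 33/14)
Ac = (0, 0, 19/42)
Σ b_i: 2/3·1 + (-1/7)·1 + 6/11·1 = 247/231 ≠ 1 ⇒ order 0.

0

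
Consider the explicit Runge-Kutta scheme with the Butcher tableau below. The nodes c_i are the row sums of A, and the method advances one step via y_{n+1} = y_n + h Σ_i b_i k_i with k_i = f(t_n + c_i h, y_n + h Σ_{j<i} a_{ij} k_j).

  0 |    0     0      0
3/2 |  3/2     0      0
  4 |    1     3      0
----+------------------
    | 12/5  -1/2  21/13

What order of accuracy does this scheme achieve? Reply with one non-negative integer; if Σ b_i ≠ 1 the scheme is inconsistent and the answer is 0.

b = (12/5, -1/2, 21/13)
c = (0, 3/2, 4)
Ac = (0, 0, 9/2)
Σ b_i: 12/5·1 + (-1/2)·1 + 21/13·1 = 457/130 ≠ 1 ⇒ order 0.

0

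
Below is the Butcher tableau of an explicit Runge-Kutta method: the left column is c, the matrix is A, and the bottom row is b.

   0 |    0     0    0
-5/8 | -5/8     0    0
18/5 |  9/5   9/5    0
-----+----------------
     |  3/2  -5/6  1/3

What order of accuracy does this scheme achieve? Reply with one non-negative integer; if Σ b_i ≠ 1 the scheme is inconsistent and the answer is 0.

1

b = (3/2, -5/6, 1/3)
c = (0, -5/8, 18/5)
Ac = (0, 0, -9/8)
Σ b_i: 3/2·1 + (-5/6)·1 + 1/3·1 = 1 ✓
b·c: (-5/6)·(-5/8) + 1/3·18/5 = 413/240 ≠ 1/2 ⇒ order 1.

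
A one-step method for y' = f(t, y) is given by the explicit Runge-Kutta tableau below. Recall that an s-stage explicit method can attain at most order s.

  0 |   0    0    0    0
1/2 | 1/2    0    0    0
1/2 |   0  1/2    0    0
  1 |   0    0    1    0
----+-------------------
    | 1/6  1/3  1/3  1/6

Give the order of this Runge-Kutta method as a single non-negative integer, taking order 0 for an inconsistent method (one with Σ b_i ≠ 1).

4

b = (1/6, 1/3, 1/3, 1/6)
c = (0, 1/2, 1/2, 1)
Ac = (0, 0, 1/4, 1/2)
Σ b_i: 1/6·1 + 1/3·1 + 1/3·1 + 1/6·1 = 1 ✓
b·c: 1/3·1/2 + 1/3·1/2 + 1/6·1 = 1/2 ✓
b·c²: 1/3·1/4 + 1/3·1/4 + 1/6·1 = 1/3 ✓
b·Ac: 1/3·1/4 + 1/6·1/2 = 1/6 ✓
b·c³: 1/3·1/8 + 1/3·1/8 + 1/6·1 = 1/4 ✓
b·(c∘Ac): 1/3·1/8 + 1/6·1/2 = 1/8 ✓
b·Ac²: 1/3·1/8 + 1/6·1/4 = 1/12 ✓
b·A²c: 1/6·1/4 = 1/24 ✓; 4 stages ⇒ order 4.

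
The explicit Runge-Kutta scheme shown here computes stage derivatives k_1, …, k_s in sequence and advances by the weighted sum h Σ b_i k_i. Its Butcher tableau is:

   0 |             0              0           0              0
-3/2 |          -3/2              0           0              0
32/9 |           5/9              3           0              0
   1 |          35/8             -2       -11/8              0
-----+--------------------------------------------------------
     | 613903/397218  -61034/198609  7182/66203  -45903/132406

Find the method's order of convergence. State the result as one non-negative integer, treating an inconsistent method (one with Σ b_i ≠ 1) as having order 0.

b = (613903/397218, -61034/198609, 7182/66203, -45903/132406)
c = (0, -3/2, 32/9, 1)
Ac = (0, 0, -9/2, -17/9)
Σ b_i: 613903/397218·1 + (-61034/198609)·1 + 7182/66203·1 + (-45903/132406)·1 = 1 ✓
b·c: (-61034/198609)·(-3/2) + 7182/66203·32/9 + (-45903/132406)·1 = 1/2 ✓
b·c²: (-61034/198609)·9/4 + 7182/66203·1024/81 + (-45903/132406)·1 = 1/3 ✓
b·Ac: 7182/66203·(-9/2) + (-45903/132406)·(-17/9) = 1/6 ✓
b·c³: (-61034/198609)·(-27/8) + 7182/66203·32768/729 + (-45903/132406)·1 = 39802021/7149924 ≠ 1/4 ⇒ order 3.
b·(c∘Ac): 7182/66203·(-16) + (-45903/132406)·(-17/9) = -429355/397218 ≠ 1/8
b·Ac²: 7182/66203·27/4 + (-45903/132406)·(-3545/162) = 59477723/7149924 ≠ 1/12
b·A²c: (-45903/132406)·99/16 = -4544397/2118496 ≠ 1/24

3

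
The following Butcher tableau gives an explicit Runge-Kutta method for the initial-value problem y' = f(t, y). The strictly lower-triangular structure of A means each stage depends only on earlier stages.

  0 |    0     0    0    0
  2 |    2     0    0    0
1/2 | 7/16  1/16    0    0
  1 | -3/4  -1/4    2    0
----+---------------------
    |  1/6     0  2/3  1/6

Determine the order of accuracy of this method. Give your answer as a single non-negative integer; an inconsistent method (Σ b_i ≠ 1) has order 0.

4

b = (1/6, 0, 2/3, 1/6)
c = (0, 2, 1/2, 1)
Ac = (0, 0, 1/8, 1/2)
Σ b_i: 1/6·1 + 2/3·1 + 1/6·1 = 1 ✓
b·c: 2/3·1/2 + 1/6·1 = 1/2 ✓
b·c²: 2/3·1/4 + 1/6·1 = 1/3 ✓
b·Ac: 2/3·1/8 + 1/6·1/2 = 1/6 ✓
b·c³: 2/3·1/8 + 1/6·1 = 1/4 ✓
b·(c∘Ac): 2/3·1/16 + 1/6·1/2 = 1/8 ✓
b·Ac²: 2/3·1/4 + 1/6·(-1/2) = 1/12 ✓
b·A²c: 1/6·1/4 = 1/24 ✓; 4 stages ⇒ order 4.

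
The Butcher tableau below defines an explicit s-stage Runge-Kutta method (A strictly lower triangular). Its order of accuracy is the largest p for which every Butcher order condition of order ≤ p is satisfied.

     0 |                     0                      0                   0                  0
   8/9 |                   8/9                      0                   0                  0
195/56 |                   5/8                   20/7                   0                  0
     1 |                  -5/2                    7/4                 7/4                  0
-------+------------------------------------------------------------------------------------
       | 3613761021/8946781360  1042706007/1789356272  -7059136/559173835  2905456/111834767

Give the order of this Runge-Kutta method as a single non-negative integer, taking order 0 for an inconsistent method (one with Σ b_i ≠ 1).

b = (3613761021/8946781360, 1042706007/1789356272, -7059136/559173835, 2905456/111834767)
c = (0, 8/9, 195/56, 1)
Ac = (0, 0, 160/63, 2203/288)
Σ b_i: 3613761021/8946781360·1 + 1042706007/1789356272·1 + (-7059136/559173835)·1 + 2905456/111834767·1 = 1 ✓
b·c: 1042706007/1789356272·8/9 + (-7059136/559173835)·195/56 + 2905456/111834767·1 = 1/2 ✓
b·c²: 1042706007/1789356272·64/81 + (-7059136/559173835)·38025/3136 + 2905456/111834767·1 = 1/3 ✓
b·Ac: (-7059136/559173835)·160/63 + 2905456/111834767·2203/288 = 1/6 ✓
b·c³: 1042706007/1789356272·512/729 + (-7059136/559173835)·7414875/175616 + 2905456/111834767·1 = -16532938231/169094167704 ≠ 1/4 ⇒ order 3.
b·(c∘Ac): (-7059136/559173835)·1300/147 + 2905456/111834767·2203/288 = 175305133/2013025806 ≠ 1/8
b·Ac²: (-7059136/559173835)·1280/567 + 2905456/111834767·3280729/145152 = 188945546261/338188335408 ≠ 1/12
b·A²c: 2905456/111834767·40/9 = 116218240/1006512903 ≠ 1/24

3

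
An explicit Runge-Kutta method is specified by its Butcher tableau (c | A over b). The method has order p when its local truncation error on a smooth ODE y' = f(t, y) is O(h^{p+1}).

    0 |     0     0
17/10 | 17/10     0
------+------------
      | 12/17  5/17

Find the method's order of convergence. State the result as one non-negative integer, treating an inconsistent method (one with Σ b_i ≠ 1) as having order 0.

b = (12/17, 5/17)
c = (0, 17/10)
Σ b_i: 12/17·1 + 5/17·1 = 1 ✓
b·c: 5/17·17/10 = 1/2 ✓; 2 stages ⇒ order 2.

2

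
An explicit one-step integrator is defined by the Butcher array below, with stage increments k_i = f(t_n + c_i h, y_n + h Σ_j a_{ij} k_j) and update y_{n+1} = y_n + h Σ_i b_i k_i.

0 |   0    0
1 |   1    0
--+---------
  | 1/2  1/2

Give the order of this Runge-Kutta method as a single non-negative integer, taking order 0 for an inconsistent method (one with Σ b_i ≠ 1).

2

b = (1/2, 1/2)
c = (0, 1)
Σ b_i: 1/2·1 + 1/2·1 = 1 ✓
b·c: 1/2·1 = 1/2 ✓; 2 stages ⇒ order 2.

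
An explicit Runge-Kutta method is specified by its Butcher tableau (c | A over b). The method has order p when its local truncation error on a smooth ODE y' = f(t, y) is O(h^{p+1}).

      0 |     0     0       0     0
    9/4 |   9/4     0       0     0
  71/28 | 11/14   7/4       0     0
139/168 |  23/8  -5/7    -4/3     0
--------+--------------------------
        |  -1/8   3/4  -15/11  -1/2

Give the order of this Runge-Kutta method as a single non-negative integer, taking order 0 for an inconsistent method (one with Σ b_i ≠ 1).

0

b = (-1/8, 3/4, -15/11, -1/2)
c = (0, 9/4, 71/28, 139/168)
Ac = (0, 0, 63/16, -419/84)
Σ b_i: (-1/8)·1 + 3/4·1 + (-15/11)·1 + (-1/2)·1 = -109/88 ≠ 1 ⇒ order 0.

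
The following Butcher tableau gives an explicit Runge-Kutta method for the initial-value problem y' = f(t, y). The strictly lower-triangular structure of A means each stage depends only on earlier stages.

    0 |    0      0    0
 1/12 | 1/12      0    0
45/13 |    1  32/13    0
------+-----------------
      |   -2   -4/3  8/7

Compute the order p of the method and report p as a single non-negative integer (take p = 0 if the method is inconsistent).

0

b = (-2, -4/3, 8/7)
c = (0, 1/12, 45/13)
Ac = (0, 0, 8/39)
Σ b_i: (-2)·1 + (-4/3)·1 + 8/7·1 = -46/21 ≠ 1 ⇒ order 0.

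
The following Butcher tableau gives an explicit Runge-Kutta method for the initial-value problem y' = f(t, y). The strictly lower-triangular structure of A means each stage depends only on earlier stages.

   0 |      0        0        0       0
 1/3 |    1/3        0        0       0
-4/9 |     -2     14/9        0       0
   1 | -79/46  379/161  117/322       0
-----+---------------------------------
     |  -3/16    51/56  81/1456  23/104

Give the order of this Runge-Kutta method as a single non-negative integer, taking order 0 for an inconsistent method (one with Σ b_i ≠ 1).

b = (-3/16, 51/56, 81/1456, 23/104)
c = (0, 1/3, -4/9, 1)
Ac = (0, 0, 14/27, 43/69)
Σ b_i: (-3/16)·1 + 51/56·1 + 81/1456·1 + 23/104·1 = 1 ✓
b·c: 51/56·1/3 + 81/1456·(-4/9) + 23/104·1 = 1/2 ✓
b·c²: 51/56·1/9 + 81/1456·16/81 + 23/104·1 = 1/3 ✓
b·Ac: 81/1456·14/27 + 23/104·43/69 = 1/6 ✓
b·c³: 51/56·1/27 + 81/1456·(-64/729) + 23/104·1 = 1/4 ✓
b·(c∘Ac): 81/1456·(-56/243) + 23/104·43/69 = 1/8 ✓
b·Ac²: 81/1456·14/81 + 23/104·1/3 = 1/12 ✓
b·A²c: 23/104·13/69 = 1/24 ✓; 4 stages ⇒ order 4.

4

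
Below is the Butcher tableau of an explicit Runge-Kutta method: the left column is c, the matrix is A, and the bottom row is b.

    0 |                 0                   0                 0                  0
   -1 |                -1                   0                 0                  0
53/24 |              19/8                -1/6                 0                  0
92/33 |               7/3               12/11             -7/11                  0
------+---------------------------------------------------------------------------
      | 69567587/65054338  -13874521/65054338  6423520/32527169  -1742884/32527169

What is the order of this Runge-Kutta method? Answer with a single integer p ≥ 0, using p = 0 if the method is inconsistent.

3

b = (69567587/65054338, -13874521/65054338, 6423520/32527169, -1742884/32527169)
c = (0, -1, 53/24, 92/33)
Ac = (0, 0, 1/6, -659/264)
Σ b_i: 69567587/65054338·1 + (-13874521/65054338)·1 + 6423520/32527169·1 + (-1742884/32527169)·1 = 1 ✓
b·c: (-13874521/65054338)·(-1) + 6423520/32527169·53/24 + (-1742884/32527169)·92/33 = 1/2 ✓
b·c²: (-13874521/65054338)·1 + 6423520/32527169·2809/576 + (-1742884/32527169)·8464/1089 = 1/3 ✓
b·Ac: 6423520/32527169·1/6 + (-1742884/32527169)·(-659/264) = 1/6 ✓
b·c³: (-13874521/65054338)·(-1) + 6423520/32527169·148877/13824 + (-1742884/32527169)·778688/35937 = 60746460403/51523035696 ≠ 1/4 ⇒ order 3.
b·(c∘Ac): 6423520/32527169·53/144 + (-1742884/32527169)·(-15157/2178) = 130438624/292744521 ≠ 1/8
b·Ac²: 6423520/32527169·(-1/6) + (-1742884/32527169)·(-12751/6336) = 350915381/4683912336 ≠ 1/12
b·A²c: (-1742884/32527169)·(-7/66) = 554554/97581507 ≠ 1/24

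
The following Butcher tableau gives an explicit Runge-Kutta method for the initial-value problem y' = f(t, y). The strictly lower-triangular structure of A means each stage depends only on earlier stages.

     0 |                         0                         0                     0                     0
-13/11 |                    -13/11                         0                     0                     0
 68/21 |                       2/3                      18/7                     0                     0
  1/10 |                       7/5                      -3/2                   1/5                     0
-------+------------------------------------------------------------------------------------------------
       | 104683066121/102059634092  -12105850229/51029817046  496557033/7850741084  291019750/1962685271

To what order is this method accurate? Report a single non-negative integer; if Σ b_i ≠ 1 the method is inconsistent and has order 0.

b = (104683066121/102059634092, -12105850229/51029817046, 496557033/7850741084, 291019750/1962685271)
c = (0, -13/11, 68/21, 1/10)
Ac = (0, 0, -234/77, 5591/2310)
Σ b_i: 104683066121/102059634092·1 + (-12105850229/51029817046)·1 + 496557033/7850741084·1 + 291019750/1962685271·1 = 1 ✓
b·c: (-12105850229/51029817046)·(-13/11) + 496557033/7850741084·68/21 + 291019750/1962685271·1/10 = 1/2 ✓
b·c²: (-12105850229/51029817046)·169/121 + 496557033/7850741084·4624/441 + 291019750/1962685271·1/100 = 1/3 ✓
b·Ac: 496557033/7850741084·(-234/77) + 291019750/1962685271·5591/2310 = 1/6 ✓
b·c³: (-12105850229/51029817046)·(-2197/1331) + 496557033/7850741084·314432/9261 + 291019750/1962685271·1/1000 = 13814689522481/5440563571212 ≠ 1/4 ⇒ order 3.
b·(c∘Ac): 496557033/7850741084·(-5304/539) + 291019750/1962685271·5591/23100 = -75975815417/129537227886 ≠ 1/8
b·Ac²: 496557033/7850741084·3042/847 + 291019750/1962685271·1073/533610 = 618753732617/2720281785606 ≠ 1/12
b·A²c: 291019750/1962685271·(-234/385) = -1945674900/21589537981 ≠ 1/24

3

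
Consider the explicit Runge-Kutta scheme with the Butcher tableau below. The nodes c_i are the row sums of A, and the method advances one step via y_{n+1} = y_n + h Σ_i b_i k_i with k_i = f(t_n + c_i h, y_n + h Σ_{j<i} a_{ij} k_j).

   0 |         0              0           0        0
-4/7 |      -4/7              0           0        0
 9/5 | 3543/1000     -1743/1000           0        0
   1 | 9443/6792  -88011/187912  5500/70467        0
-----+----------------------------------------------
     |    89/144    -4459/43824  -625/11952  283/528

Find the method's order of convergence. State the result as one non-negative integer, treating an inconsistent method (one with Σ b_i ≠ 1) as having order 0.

4

b = (89/144, -4459/43824, -625/11952, 283/528)
c = (0, -4/7, 9/5, 1)
Ac = (0, 0, 249/250, 231/566)
Σ b_i: 89/144·1 + (-4459/43824)·1 + (-625/11952)·1 + 283/528·1 = 1 ✓
b·c: (-4459/43824)·(-4/7) + (-625/11952)·9/5 + 283/528·1 = 1/2 ✓
b·c²: (-4459/43824)·16/49 + (-625/11952)·81/25 + 283/528·1 = 1/3 ✓
b·Ac: (-625/11952)·249/250 + 283/528·231/566 = 1/6 ✓
b·c³: (-4459/43824)·(-64/343) + (-625/11952)·729/125 + 283/528·1 = 1/4 ✓
b·(c∘Ac): (-625/11952)·2241/1250 + 283/528·231/566 = 1/8 ✓
b·Ac²: (-625/11952)·(-498/875) + 283/528·198/1981 = 1/12 ✓
b·A²c: 283/528·22/283 = 1/24 ✓; 4 stages ⇒ order 4.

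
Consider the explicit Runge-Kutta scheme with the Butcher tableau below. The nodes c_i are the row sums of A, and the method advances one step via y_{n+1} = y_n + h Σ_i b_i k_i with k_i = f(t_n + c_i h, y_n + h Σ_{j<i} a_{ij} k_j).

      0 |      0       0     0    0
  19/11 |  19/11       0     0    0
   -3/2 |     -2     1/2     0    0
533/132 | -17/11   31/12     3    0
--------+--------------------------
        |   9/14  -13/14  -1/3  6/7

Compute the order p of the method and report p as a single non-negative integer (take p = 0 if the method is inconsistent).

b = (9/14, -13/14, -1/3, 6/7)
c = (0, 19/11, -3/2, 533/132)
Ac = (0, 0, 19/22, -5/132)
Σ b_i: 9/14·1 + (-13/14)·1 + (-1/3)·1 + 6/7·1 = 5/21 ≠ 1 ⇒ order 0.

0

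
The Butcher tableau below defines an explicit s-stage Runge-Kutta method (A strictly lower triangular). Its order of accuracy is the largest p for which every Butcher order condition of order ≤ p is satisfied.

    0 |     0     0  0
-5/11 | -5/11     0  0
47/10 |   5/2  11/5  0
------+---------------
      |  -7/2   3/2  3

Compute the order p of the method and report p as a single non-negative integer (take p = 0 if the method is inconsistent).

b = (-7/2, 3/2, 3)
c = (0, -5/11, 47/10)
Ac = (0, 0, -1)
Σ b_i: (-7/2)·1 + 3/2·1 + 3·1 = 1 ✓
b·c: 3/2·(-5/11) + 3·47/10 = 738/55 ≠ 1/2 ⇒ order 1.

1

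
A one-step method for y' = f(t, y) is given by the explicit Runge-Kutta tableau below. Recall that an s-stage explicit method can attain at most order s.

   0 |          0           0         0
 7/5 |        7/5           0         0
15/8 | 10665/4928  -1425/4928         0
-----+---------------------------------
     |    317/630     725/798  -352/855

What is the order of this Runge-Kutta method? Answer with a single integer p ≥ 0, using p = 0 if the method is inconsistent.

b = (317/630, 725/798, -352/855)
c = (0, 7/5, 15/8)
Ac = (0, 0, -285/704)
Σ b_i: 317/630·1 + 725/798·1 + (-352/855)·1 = 1 ✓
b·c: 725/798·7/5 + (-352/855)·15/8 = 1/2 ✓
b·c²: 725/798·49/25 + (-352/855)·225/64 = 1/3 ✓
b·Ac: (-352/855)·(-285/704) = 1/6 ✓; 3 stages ⇒ order 3.

3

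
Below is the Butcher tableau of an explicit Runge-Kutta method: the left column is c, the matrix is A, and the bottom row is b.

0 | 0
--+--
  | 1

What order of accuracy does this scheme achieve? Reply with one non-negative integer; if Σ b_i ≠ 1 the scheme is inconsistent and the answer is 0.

b = (1)
c = (0)
Σ b_i: 1·1 = 1 ✓; 1 stage ⇒ order 1.

1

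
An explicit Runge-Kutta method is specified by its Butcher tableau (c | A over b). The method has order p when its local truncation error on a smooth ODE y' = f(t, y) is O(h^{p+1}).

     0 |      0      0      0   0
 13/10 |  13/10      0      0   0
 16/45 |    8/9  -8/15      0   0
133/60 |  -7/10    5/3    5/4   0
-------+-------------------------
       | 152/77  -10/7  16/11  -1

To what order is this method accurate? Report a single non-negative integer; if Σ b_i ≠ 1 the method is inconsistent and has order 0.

b = (152/77, -10/7, 16/11, -1)
c = (0, 13/10, 16/45, 133/60)
Ac = (0, 0, -52/75, 47/18)
Σ b_i: 152/77·1 + (-10/7)·1 + 16/11·1 + (-1)·1 = 1 ✓
b·c: (-10/7)·13/10 + 16/11·16/45 + (-1)·133/60 = -9859/2772 ≠ 1/2 ⇒ order 1.

1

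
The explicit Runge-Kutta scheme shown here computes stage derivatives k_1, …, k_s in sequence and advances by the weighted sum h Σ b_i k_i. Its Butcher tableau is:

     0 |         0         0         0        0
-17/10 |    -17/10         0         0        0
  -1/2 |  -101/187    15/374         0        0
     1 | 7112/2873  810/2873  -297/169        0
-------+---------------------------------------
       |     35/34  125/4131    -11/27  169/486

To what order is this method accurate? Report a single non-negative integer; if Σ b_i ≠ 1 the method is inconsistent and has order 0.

4

b = (35/34, 125/4131, -11/27, 169/486)
c = (0, -17/10, -1/2, 1)
Ac = (0, 0, -3/44, 135/338)
Σ b_i: 35/34·1 + 125/4131·1 + (-11/27)·1 + 169/486·1 = 1 ✓
b·c: 125/4131·(-17/10) + (-11/27)·(-1/2) + 169/486·1 = 1/2 ✓
b·c²: 125/4131·289/100 + (-11/27)·1/4 + 169/486·1 = 1/3 ✓
b·Ac: (-11/27)·(-3/44) + 169/486·135/338 = 1/6 ✓
b·c³: 125/4131·(-4913/1000) + (-11/27)·(-1/8) + 169/486·1 = 1/4 ✓
b·(c∘Ac): (-11/27)·3/88 + 169/486·135/338 = 1/8 ✓
b·Ac²: (-11/27)·51/440 + 169/486·1269/3380 = 1/12 ✓
b·A²c: 169/486·81/676 = 1/24 ✓; 4 stages ⇒ order 4.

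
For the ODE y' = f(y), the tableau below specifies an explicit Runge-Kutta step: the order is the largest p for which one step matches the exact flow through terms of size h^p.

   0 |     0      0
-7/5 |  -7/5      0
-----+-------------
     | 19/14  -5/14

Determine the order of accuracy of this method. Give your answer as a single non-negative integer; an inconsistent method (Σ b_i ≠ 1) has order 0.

2

b = (19/14, -5/14)
c = (0, -7/5)
Σ b_i: 19/14·1 + (-5/14)·1 = 1 ✓
b·c: (-5/14)·(-7/5) = 1/2 ✓; 2 stages ⇒ order 2.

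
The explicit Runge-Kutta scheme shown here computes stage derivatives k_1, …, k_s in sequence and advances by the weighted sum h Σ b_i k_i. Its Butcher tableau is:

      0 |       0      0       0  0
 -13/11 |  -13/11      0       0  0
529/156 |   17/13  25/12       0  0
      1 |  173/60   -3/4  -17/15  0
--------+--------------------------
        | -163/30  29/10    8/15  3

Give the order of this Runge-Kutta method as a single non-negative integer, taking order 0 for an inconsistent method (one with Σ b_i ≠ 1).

b = (-163/30, 29/10, 8/15, 3)
c = (0, -13/11, 529/156, 1)
Ac = (0, 0, -325/132, -19027/6435)
Σ b_i: (-163/30)·1 + 29/10·1 + 8/15·1 + 3·1 = 1 ✓
b·c: 29/10·(-13/11) + 8/15·529/156 + 3·1 = 17777/12870 ≠ 1/2 ⇒ order 1.

1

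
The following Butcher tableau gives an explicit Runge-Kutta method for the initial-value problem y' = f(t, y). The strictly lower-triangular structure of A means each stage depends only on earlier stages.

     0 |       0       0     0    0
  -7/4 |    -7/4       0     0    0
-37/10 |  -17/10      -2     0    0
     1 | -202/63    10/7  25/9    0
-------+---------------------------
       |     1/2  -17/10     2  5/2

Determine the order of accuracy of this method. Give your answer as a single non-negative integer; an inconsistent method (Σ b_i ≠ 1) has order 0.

0

b = (1/2, -17/10, 2, 5/2)
c = (0, -7/4, -37/10, 1)
Ac = (0, 0, 7/2, -115/9)
Σ b_i: 1/2·1 + (-17/10)·1 + 2·1 + 5/2·1 = 33/10 ≠ 1 ⇒ order 0.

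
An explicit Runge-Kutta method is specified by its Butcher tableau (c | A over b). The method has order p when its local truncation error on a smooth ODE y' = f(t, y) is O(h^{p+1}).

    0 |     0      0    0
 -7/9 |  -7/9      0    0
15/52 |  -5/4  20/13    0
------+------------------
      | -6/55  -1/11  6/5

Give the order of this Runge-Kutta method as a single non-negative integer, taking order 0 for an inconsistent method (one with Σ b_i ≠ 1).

b = (-6/55, -1/11, 6/5)
c = (0, -7/9, 15/52)
Ac = (0, 0, -140/117)
Σ b_i: (-6/55)·1 + (-1/11)·1 + 6/5·1 = 1 ✓
b·c: (-1/11)·(-7/9) + 6/5·15/52 = 1073/2574 ≠ 1/2 ⇒ order 1.

1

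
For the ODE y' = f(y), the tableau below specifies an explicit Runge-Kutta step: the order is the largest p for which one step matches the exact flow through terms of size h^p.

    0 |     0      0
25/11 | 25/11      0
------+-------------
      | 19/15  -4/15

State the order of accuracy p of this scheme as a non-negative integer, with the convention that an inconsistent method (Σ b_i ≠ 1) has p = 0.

b = (19/15, -4/15)
c = (0, 25/11)
Σ b_i: 19/15·1 + (-4/15)·1 = 1 ✓
b·c: (-4/15)·25/11 = -20/33 ≠ 1/2 ⇒ order 1.

1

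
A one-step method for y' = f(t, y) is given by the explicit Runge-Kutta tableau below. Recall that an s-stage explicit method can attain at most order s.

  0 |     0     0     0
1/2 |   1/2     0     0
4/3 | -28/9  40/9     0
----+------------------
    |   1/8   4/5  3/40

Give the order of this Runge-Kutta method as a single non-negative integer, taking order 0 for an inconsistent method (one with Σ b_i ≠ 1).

b = (1/8, 4/5, 3/40)
c = (0, 1/2, 4/3)
Ac = (0, 0, 20/9)
Σ b_i: 1/8·1 + 4/5·1 + 3/40·1 = 1 ✓
b·c: 4/5·1/2 + 3/40·4/3 = 1/2 ✓
b·c²: 4/5·1/4 + 3/40·16/9 = 1/3 ✓
b·Ac: 3/40·20/9 = 1/6 ✓; 3 stages ⇒ order 3.

3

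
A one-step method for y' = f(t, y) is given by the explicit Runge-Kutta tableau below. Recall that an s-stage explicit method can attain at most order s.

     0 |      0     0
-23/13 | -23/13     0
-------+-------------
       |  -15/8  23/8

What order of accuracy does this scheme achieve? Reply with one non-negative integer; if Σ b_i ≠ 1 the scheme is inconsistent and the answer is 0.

1

b = (-15/8, 23/8)
c = (0, -23/13)
Σ b_i: (-15/8)·1 + 23/8·1 = 1 ✓
b·c: 23/8·(-23/13) = -529/104 ≠ 1/2 ⇒ order 1.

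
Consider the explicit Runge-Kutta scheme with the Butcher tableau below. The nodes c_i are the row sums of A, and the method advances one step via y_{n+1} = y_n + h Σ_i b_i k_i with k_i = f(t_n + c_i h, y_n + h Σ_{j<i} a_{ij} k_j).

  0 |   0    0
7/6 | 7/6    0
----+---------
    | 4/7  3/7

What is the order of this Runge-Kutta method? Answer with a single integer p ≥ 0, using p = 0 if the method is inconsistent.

2

b = (4/7, 3/7)
c = (0, 7/6)
Σ b_i: 4/7·1 + 3/7·1 = 1 ✓
b·c: 3/7·7/6 = 1/2 ✓; 2 stages ⇒ order 2.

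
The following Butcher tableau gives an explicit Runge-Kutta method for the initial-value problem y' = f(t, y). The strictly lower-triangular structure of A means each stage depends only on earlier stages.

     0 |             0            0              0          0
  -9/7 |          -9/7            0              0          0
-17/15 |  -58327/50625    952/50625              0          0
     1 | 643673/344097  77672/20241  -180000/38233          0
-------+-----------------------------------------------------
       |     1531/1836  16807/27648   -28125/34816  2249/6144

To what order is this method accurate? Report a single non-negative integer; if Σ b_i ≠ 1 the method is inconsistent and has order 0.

b = (1531/1836, 16807/27648, -28125/34816, 2249/6144)
c = (0, -9/7, -17/15, 1)
Ac = (0, 0, -136/5625, 904/2249)
Σ b_i: 1531/1836·1 + 16807/27648·1 + (-28125/34816)·1 + 2249/6144·1 = 1 ✓
b·c: 16807/27648·(-9/7) + (-28125/34816)·(-17/15) + 2249/6144·1 = 1/2 ✓
b·c²: 16807/27648·81/49 + (-28125/34816)·289/225 + 2249/6144·1 = 1/3 ✓
b·Ac: (-28125/34816)·(-136/5625) + 2249/6144·904/2249 = 1/6 ✓
b·c³: 16807/27648·(-729/343) + (-28125/34816)·(-4913/3375) + 2249/6144·1 = 1/4 ✓
b·(c∘Ac): (-28125/34816)·2312/84375 + 2249/6144·904/2249 = 1/8 ✓
b·Ac²: (-28125/34816)·136/4375 + 2249/6144·4664/15743 = 1/12 ✓
b·A²c: 2249/6144·256/2249 = 1/24 ✓; 4 stages ⇒ order 4.

4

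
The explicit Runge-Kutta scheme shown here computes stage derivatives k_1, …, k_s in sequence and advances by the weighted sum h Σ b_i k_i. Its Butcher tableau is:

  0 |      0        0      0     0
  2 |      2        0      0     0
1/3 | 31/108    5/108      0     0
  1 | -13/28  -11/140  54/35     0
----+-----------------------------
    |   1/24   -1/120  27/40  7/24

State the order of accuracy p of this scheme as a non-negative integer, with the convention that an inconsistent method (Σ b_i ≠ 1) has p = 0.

4

b = (1/24, -1/120, 27/40, 7/24)
c = (0, 2, 1/3, 1)
Ac = (0, 0, 5/54, 5/14)
Σ b_i: 1/24·1 + (-1/120)·1 + 27/40·1 + 7/24·1 = 1 ✓
b·c: (-1/120)·2 + 27/40·1/3 + 7/24·1 = 1/2 ✓
b·c²: (-1/120)·4 + 27/40·1/9 + 7/24·1 = 1/3 ✓
b·Ac: 27/40·5/54 + 7/24·5/14 = 1/6 ✓
b·c³: (-1/120)·8 + 27/40·1/27 + 7/24·1 = 1/4 ✓
b·(c∘Ac): 27/40·5/162 + 7/24·5/14 = 1/8 ✓
b·Ac²: 27/40·5/27 + 7/24·(-1/7) = 1/12 ✓
b·A²c: 7/24·1/7 = 1/24 ✓; 4 stages ⇒ order 4.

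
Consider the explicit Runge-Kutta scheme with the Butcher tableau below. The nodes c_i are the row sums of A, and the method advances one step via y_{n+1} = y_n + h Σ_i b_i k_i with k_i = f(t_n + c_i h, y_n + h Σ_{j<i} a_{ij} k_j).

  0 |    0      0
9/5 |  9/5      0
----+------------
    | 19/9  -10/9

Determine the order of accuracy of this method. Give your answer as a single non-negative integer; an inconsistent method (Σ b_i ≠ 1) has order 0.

b = (19/9, -10/9)
c = (0, 9/5)
Σ b_i: 19/9·1 + (-10/9)·1 = 1 ✓
b·c: (-10/9)·9/5 = -2 ≠ 1/2 ⇒ order 1.

1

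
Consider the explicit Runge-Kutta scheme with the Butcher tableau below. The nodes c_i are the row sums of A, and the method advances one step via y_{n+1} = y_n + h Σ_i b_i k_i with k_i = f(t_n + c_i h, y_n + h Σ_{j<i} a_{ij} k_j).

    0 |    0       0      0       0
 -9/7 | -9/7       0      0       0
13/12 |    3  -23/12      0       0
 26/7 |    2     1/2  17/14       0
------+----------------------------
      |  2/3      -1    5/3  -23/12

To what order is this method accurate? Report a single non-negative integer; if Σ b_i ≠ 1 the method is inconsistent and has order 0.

0

b = (2/3, -1, 5/3, -23/12)
c = (0, -9/7, 13/12, 26/7)
Ac = (0, 0, 69/28, 113/168)
Σ b_i: 2/3·1 + (-1)·1 + 5/3·1 + (-23/12)·1 = -7/12 ≠ 1 ⇒ order 0.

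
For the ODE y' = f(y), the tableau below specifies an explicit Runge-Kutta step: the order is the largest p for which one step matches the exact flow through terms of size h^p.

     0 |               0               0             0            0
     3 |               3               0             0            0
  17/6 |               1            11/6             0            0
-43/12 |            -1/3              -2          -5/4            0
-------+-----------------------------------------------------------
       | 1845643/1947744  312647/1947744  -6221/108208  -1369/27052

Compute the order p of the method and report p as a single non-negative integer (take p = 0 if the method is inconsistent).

3

b = (1845643/1947744, 312647/1947744, -6221/108208, -1369/27052)
c = (0, 3, 17/6, -43/12)
Ac = (0, 0, 11/2, -229/24)
Σ b_i: 1845643/1947744·1 + 312647/1947744·1 + (-6221/108208)·1 + (-1369/27052)·1 = 1 ✓
b·c: 312647/1947744·3 + (-6221/108208)·17/6 + (-1369/27052)·(-43/12) = 1/2 ✓
b·c²: 312647/1947744·9 + (-6221/108208)·289/36 + (-1369/27052)·1849/144 = 1/3 ✓
b·Ac: (-6221/108208)·11/2 + (-1369/27052)·(-229/24) = 1/6 ✓
b·c³: 312647/1947744·27 + (-6221/108208)·4913/216 + (-1369/27052)·(-79507/1728) = 250312793/46745856 ≠ 1/4 ⇒ order 3.
b·(c∘Ac): (-6221/108208)·187/12 + (-1369/27052)·9847/288 = -20460505/7790976 ≠ 1/8
b·Ac²: (-6221/108208)·33/2 + (-1369/27052)·(-4037/144) = 1831379/3895488 ≠ 1/12
b·A²c: (-1369/27052)·(-55/8) = 75295/216416 ≠ 1/24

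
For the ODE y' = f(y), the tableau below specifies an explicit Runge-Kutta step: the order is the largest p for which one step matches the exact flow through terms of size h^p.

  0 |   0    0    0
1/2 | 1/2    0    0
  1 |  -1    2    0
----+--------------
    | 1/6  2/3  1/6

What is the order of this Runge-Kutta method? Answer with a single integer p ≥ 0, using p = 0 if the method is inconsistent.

b = (1/6, 2/3, 1/6)
c = (0, 1/2, 1)
Ac = (0, 0, 1)
Σ b_i: 1/6·1 + 2/3·1 + 1/6·1 = 1 ✓
b·c: 2/3·1/2 + 1/6·1 = 1/2 ✓
b·c²: 2/3·1/4 + 1/6·1 = 1/3 ✓
b·Ac: 1/6·1 = 1/6 ✓; 3 stages ⇒ order 3.

3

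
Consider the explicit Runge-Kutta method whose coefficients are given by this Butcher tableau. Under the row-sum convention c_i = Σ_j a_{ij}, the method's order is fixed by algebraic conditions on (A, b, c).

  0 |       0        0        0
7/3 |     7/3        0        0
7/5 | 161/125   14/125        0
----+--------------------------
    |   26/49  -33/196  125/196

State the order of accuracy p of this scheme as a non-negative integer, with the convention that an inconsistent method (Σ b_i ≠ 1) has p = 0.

3

b = (26/49, -33/196, 125/196)
c = (0, 7/3, 7/5)
Ac = (0, 0, 98/375)
Σ b_i: 26/49·1 + (-33/196)·1 + 125/196·1 = 1 ✓
b·c: (-33/196)·7/3 + 125/196·7/5 = 1/2 ✓
b·c²: (-33/196)·49/9 + 125/196·49/25 = 1/3 ✓
b·Ac: 125/196·98/375 = 1/6 ✓; 3 stages ⇒ order 3.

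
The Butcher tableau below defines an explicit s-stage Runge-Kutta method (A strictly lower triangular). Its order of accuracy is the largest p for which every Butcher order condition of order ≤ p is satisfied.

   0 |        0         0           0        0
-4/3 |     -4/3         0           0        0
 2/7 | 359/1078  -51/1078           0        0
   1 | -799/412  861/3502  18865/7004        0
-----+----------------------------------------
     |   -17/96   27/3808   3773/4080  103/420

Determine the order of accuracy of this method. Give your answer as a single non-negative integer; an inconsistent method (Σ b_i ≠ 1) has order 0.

b = (-17/96, 27/3808, 3773/4080, 103/420)
c = (0, -4/3, 2/7, 1)
Ac = (0, 0, 34/539, 91/206)
Σ b_i: (-17/96)·1 + 27/3808·1 + 3773/4080·1 + 103/420·1 = 1 ✓
b·c: 27/3808·(-4/3) + 3773/4080·2/7 + 103/420·1 = 1/2 ✓
b·c²: 27/3808·16/9 + 3773/4080·4/49 + 103/420·1 = 1/3 ✓
b·Ac: 3773/4080·34/539 + 103/420·91/206 = 1/6 ✓
b·c³: 27/3808·(-64/27) + 3773/4080·8/343 + 103/420·1 = 1/4 ✓
b·(c∘Ac): 3773/4080·68/3773 + 103/420·91/206 = 1/8 ✓
b·Ac²: 3773/4080·(-136/1617) + 103/420·203/309 = 1/12 ✓
b·A²c: 103/420·35/206 = 1/24 ✓; 4 stages ⇒ order 4.

4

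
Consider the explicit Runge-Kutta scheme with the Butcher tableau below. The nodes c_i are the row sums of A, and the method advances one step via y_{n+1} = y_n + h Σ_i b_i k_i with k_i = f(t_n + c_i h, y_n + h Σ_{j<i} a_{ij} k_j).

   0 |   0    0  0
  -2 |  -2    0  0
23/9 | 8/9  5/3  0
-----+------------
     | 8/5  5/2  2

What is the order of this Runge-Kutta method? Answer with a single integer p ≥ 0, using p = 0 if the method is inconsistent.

0

b = (8/5, 5/2, 2)
c = (0, -2, 23/9)
Ac = (0, 0, -10/3)
Σ b_i: 8/5·1 + 5/2·1 + 2·1 = 61/10 ≠ 1 ⇒ order 0.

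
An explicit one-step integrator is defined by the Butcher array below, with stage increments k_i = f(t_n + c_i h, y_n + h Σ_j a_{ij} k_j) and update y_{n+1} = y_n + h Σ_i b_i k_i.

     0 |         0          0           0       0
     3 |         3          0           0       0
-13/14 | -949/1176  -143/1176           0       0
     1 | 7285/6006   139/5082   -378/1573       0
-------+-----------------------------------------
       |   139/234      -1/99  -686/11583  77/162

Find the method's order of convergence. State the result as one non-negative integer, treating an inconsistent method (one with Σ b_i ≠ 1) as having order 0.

4

b = (139/234, -1/99, -686/11583, 77/162)
c = (0, 3, -13/14, 1)
Ac = (0, 0, -143/392, 47/154)
Σ b_i: 139/234·1 + (-1/99)·1 + (-686/11583)·1 + 77/162·1 = 1 ✓
b·c: (-1/99)·3 + (-686/11583)·(-13/14) + 77/162·1 = 1/2 ✓
b·c²: (-1/99)·9 + (-686/11583)·169/196 + 77/162·1 = 1/3 ✓
b·Ac: (-686/11583)·(-143/392) + 77/162·47/154 = 1/6 ✓
b·c³: (-1/99)·27 + (-686/11583)·(-2197/2744) + 77/162·1 = 1/4 ✓
b·(c∘Ac): (-686/11583)·1859/5488 + 77/162·47/154 = 1/8 ✓
b·Ac²: (-686/11583)·(-429/392) + 77/162·3/77 = 1/12 ✓
b·A²c: 77/162·27/308 = 1/24 ✓; 4 stages ⇒ order 4.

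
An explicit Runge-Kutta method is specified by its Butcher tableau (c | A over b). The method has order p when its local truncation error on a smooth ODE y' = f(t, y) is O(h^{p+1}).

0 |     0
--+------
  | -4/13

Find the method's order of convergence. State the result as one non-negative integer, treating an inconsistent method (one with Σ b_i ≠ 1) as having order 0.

0

b = (-4/13)
c = (0)
Σ b_i: (-4/13)·1 = -4/13 ≠ 1 ⇒ order 0.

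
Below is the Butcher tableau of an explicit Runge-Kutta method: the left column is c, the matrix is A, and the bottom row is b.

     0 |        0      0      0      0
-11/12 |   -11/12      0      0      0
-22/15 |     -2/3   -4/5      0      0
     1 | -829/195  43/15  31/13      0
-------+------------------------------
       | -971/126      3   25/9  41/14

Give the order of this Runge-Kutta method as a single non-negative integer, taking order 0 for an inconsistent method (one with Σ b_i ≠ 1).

b = (-971/126, 3, 25/9, 41/14)
c = (0, -11/12, -22/15, 1)
Ac = (0, 0, 11/15, -14333/2340)
Σ b_i: (-971/126)·1 + 3·1 + 25/9·1 + 41/14·1 = 1 ✓
b·c: 3·(-11/12) + 25/9·(-22/15) + 41/14·1 = -2945/756 ≠ 1/2 ⇒ order 1.

1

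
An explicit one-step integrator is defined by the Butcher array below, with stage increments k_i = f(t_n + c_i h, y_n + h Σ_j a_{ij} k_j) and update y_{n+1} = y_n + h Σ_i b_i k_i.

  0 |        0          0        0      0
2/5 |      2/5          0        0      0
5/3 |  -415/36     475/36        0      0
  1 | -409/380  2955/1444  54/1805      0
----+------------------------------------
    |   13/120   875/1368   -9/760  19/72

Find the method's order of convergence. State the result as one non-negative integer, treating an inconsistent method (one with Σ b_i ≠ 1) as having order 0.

4

b = (13/120, 875/1368, -9/760, 19/72)
c = (0, 2/5, 5/3, 1)
Ac = (0, 0, 95/18, 33/38)
Σ b_i: 13/120·1 + 875/1368·1 + (-9/760)·1 + 19/72·1 = 1 ✓
b·c: 875/1368·2/5 + (-9/760)·5/3 + 19/72·1 = 1/2 ✓
b·c²: 875/1368·4/25 + (-9/760)·25/9 + 19/72·1 = 1/3 ✓
b·Ac: (-9/760)·95/18 + 19/72·33/38 = 1/6 ✓
b·c³: 875/1368·8/125 + (-9/760)·125/27 + 19/72·1 = 1/4 ✓
b·(c∘Ac): (-9/760)·475/54 + 19/72·33/38 = 1/8 ✓
b·Ac²: (-9/760)·19/9 + 19/72·39/95 = 1/12 ✓
b·A²c: 19/72·3/19 = 1/24 ✓; 4 stages ⇒ order 4.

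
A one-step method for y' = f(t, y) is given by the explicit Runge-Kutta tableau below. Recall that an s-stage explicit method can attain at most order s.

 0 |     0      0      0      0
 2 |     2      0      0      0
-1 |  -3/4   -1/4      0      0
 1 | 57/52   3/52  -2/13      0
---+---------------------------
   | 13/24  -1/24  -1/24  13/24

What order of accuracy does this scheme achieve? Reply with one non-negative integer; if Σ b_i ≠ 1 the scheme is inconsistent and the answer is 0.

b = (13/24, -1/24, -1/24, 13/24)
c = (0, 2, -1, 1)
Ac = (0, 0, -1/2, 7/26)
Σ b_i: 13/24·1 + (-1/24)·1 + (-1/24)·1 + 13/24·1 = 1 ✓
b·c: (-1/24)·2 + (-1/24)·(-1) + 13/24·1 = 1/2 ✓
b·c²: (-1/24)·4 + (-1/24)·1 + 13/24·1 = 1/3 ✓
b·Ac: (-1/24)·(-1/2) + 13/24·7/26 = 1/6 ✓
b·c³: (-1/24)·8 + (-1/24)·(-1) + 13/24·1 = 1/4 ✓
b·(c∘Ac): (-1/24)·1/2 + 13/24·7/26 = 1/8 ✓
b·Ac²: (-1/24)·(-1) + 13/24·1/13 = 1/12 ✓
b·A²c: 13/24·1/13 = 1/24 ✓; 4 stages ⇒ order 4.

4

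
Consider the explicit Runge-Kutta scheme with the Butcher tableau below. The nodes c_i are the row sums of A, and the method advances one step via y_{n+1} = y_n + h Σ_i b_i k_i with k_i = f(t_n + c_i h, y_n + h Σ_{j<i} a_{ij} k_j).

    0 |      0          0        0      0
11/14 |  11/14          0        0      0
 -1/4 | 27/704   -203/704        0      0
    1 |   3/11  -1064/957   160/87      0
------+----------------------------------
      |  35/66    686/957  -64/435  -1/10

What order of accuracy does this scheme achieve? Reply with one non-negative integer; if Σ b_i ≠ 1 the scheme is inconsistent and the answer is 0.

b = (35/66, 686/957, -64/435, -1/10)
c = (0, 11/14, -1/4, 1)
Ac = (0, 0, -29/128, -4/3)
Σ b_i: 35/66·1 + 686/957·1 + (-64/435)·1 + (-1/10)·1 = 1 ✓
b·c: 686/957·11/14 + (-64/435)·(-1/4) + (-1/10)·1 = 1/2 ✓
b·c²: 686/957·121/196 + (-64/435)·1/16 + (-1/10)·1 = 1/3 ✓
b·Ac: (-64/435)·(-29/128) + (-1/10)·(-4/3) = 1/6 ✓
b·c³: 686/957·1331/2744 + (-64/435)·(-1/64) + (-1/10)·1 = 1/4 ✓
b·(c∘Ac): (-64/435)·29/512 + (-1/10)·(-4/3) = 1/8 ✓
b·Ac²: (-64/435)·(-319/1792) + (-1/10)·(-4/7) = 1/12 ✓
b·A²c: (-1/10)·(-5/12) = 1/24 ✓; 4 stages ⇒ order 4.

4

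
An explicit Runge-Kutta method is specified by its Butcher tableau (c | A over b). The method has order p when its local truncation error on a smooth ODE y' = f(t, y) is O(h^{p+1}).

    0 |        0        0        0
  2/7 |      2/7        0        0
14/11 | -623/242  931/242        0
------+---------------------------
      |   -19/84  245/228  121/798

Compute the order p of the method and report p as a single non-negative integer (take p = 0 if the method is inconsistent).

3

b = (-19/84, 245/228, 121/798)
c = (0, 2/7, 14/11)
Ac = (0, 0, 133/121)
Σ b_i: (-19/84)·1 + 245/228·1 + 121/798·1 = 1 ✓
b·c: 245/228·2/7 + 121/798·14/11 = 1/2 ✓
b·c²: 245/228·4/49 + 121/798·196/121 = 1/3 ✓
b·Ac: 121/798·133/121 = 1/6 ✓; 3 stages ⇒ order 3.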